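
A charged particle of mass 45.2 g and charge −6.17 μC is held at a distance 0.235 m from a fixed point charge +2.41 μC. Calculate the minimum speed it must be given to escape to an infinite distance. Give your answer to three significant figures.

To just escape, total mechanical energy must reach zero at infinity: ½mv²_min + U = 0, so ½mv²_min = −U = |kQq|/r.
|U| = |kQq|/r = (8.99×10⁹ N·m²/C²)(2.41×10⁻⁶)(6.17×10⁻⁶)/(0.235) = 0.569 J.
v_min = √(2|U|/m) = √(2·0.569/0.0452) = 5.02 m/s.

5.02 m/s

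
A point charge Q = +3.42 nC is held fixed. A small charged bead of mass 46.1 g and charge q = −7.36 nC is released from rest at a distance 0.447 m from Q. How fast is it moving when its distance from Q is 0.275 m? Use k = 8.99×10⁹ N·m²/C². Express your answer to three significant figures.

Only the electrostatic force acts, so mechanical energy is conserved: ½mv² = U₁ − U₂ = kQq(1/r₁ − 1/r₂).
U₁ − U₂ = (8.99×10⁹ N·m²/C²)(3.42×10⁻⁹ C)(-7.36×10⁻⁹ C)(1/0.447 − 1/0.275) = 3.17×10⁻⁷ J.
v = √(2·3.17×10⁻⁷/0.0461) = 3.71×10⁻³ m/s.

3.71×10⁻³ m/s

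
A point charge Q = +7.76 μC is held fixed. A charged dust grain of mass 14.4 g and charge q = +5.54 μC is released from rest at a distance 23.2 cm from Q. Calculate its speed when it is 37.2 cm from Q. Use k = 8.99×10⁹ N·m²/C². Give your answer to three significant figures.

9.33 m/s

Only the electrostatic force acts, so mechanical energy is conserved: ½mv² = U₁ − U₂ = kQq(1/r₁ − 1/r₂).
U₁ − U₂ = (8.99×10⁹ N·m²/C²)(7.76×10⁻⁶ C)(5.54×10⁻⁶ C)(1/0.232 − 1/0.372) = 0.627 J.
v = √(2·0.627/0.0144) = 9.33 m/s.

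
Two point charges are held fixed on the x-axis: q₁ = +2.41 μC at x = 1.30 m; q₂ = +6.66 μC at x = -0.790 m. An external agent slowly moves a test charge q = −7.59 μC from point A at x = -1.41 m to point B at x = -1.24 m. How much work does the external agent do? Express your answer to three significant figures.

-0.281 J

For quasistatic motion the external work equals the change in potential energy: W_ext = qΔV = q(V_B − V_A).
At A: distances to the source charges are 2.71 m, 0.620 m; V_A = Σ kqᵢ/rᵢ = 1.05×10⁵ V.
At B: distances to the source charges are 2.54 m, 0.450 m; V_B = Σ kqᵢ/rᵢ = 1.42×10⁵ V.
ΔV = V_B − V_A = 3.70×10⁴ V.
W_ext = qΔV = (-7.59×10⁻⁶ C)(3.70×10⁴ V) = -0.281 J.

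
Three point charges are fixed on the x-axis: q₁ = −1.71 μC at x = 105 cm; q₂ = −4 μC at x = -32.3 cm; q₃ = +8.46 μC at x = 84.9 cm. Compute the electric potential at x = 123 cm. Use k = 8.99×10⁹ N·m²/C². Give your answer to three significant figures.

Electric potential is a scalar, so the contributions from each charge add algebraically: V = Σ kqᵢ/rᵢ.
Distances from the field point to each charge: r₁ = 0.180 m, r₂ = 1.55 m, r₃ = 0.381 m.
V = k[(-1.71×10⁻⁶)/(0.180) + (-4.00×10⁻⁶)/(1.55) + (8.46×10⁻⁶)/(0.381)] = 9.11×10⁴ V.

9.11×10⁴ V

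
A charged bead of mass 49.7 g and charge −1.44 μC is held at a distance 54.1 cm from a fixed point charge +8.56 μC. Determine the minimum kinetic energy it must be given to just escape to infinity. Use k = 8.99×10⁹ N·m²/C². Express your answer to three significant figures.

To just escape, total mechanical energy must reach zero at infinity: ½mv²_min + U = 0, so ½mv²_min = −U = |kQq|/r.
|U| = |kQq|/r = (8.99×10⁹ N·m²/C²)(8.56×10⁻⁶)(1.44×10⁻⁶)/(0.541) = 0.205 J.

0.205 J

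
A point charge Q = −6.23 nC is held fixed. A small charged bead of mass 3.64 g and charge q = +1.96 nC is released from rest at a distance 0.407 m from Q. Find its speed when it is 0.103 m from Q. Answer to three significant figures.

Only the electrostatic force acts, so mechanical energy is conserved: ½mv² = U₁ − U₂ = kQq(1/r₁ − 1/r₂).
U₁ − U₂ = (8.99×10⁹ N·m²/C²)(-6.23×10⁻⁹ C)(1.96×10⁻⁹ C)(1/0.407 − 1/0.103) = 7.96×10⁻⁷ J.
v = √(2·7.96×10⁻⁷/3.64×10⁻³) = 0.0209 m/s.

0.0209 m/s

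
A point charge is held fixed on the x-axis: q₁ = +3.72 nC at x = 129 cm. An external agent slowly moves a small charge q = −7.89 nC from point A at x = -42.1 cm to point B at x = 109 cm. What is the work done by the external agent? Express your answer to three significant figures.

-1.17×10⁻⁶ J

For quasistatic motion the external work equals the change in potential energy: W_ext = qΔV = q(V_B − V_A).
At A: distance to the source charge is 1.71 m; V_A = kq₁/r = 19.5 V.
At B: distance to the source charge is 0.200 m; V_B = kq₁/r = 167 V.
ΔV = V_B − V_A = 148 V.
W_ext = qΔV = (-7.89×10⁻⁹ C)(148 V) = -1.17×10⁻⁶ J.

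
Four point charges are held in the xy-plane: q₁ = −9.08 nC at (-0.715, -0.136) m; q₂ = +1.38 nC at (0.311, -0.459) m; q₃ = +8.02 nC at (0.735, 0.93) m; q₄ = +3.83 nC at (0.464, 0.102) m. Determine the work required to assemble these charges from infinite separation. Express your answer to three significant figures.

-2.61×10⁻⁷ J

The assembly work is the sum of pairwise potential energies, U = Σ_{i<j} kqᵢqⱼ/rᵢⱼ.
Pair separations: r₁₂ = 1.08 m, r₁₃ = 1.80 m, r₁₄ = 1.20 m, r₂₃ = 1.45 m, r₂₄ = 0.581 m, r₃₄ = 0.871 m.
Summing all 6 pair terms gives U = -2.61×10⁻⁷ J.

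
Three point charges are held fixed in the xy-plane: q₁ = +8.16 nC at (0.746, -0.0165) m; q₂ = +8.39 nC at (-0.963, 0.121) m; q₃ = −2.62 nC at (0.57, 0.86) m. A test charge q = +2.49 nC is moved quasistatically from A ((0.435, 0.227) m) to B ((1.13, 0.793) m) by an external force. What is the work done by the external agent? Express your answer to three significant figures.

For quasistatic motion the external work equals the change in potential energy: W_ext = qΔV = q(V_B − V_A).
At A: distances to the source charges are 0.395 m, 1.40 m, 0.647 m; V_A = Σ kqᵢ/rᵢ = 203 V.
At B: distances to the source charges are 0.896 m, 2.20 m, 0.564 m; V_B = Σ kqᵢ/rᵢ = 74.4 V.
ΔV = V_B − V_A = -129 V.
W_ext = qΔV = (2.49×10⁻⁹ C)(-129 V) = -3.20×10⁻⁷ J.

-3.20×10⁻⁷ J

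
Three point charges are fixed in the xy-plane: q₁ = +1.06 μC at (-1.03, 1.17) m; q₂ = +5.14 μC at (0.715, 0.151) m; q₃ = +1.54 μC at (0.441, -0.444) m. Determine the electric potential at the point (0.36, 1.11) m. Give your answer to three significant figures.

Electric potential is a scalar, so the contributions from each charge add algebraically: V = Σ kqᵢ/rᵢ.
Distances from the field point to each charge: r₁ = 1.39 m, r₂ = 1.02 m, r₃ = 1.56 m.
V = k[(1.06×10⁻⁶)/(1.39) + (5.14×10⁻⁶)/(1.02) + (1.54×10⁻⁶)/(1.56)] = 6.09×10⁴ V.

6.09×10⁴ V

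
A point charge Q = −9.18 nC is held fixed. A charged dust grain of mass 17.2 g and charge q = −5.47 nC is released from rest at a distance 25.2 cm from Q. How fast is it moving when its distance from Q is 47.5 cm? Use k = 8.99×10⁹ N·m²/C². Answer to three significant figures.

Only the electrostatic force acts, so mechanical energy is conserved: ½mv² = U₁ − U₂ = kQq(1/r₁ − 1/r₂).
U₁ − U₂ = (8.99×10⁹ N·m²/C²)(-9.18×10⁻⁹ C)(-5.47×10⁻⁹ C)(1/0.252 − 1/0.475) = 8.41×10⁻⁷ J.
v = √(2·8.41×10⁻⁷/0.0172) = 9.89×10⁻³ m/s.

9.89×10⁻³ m/s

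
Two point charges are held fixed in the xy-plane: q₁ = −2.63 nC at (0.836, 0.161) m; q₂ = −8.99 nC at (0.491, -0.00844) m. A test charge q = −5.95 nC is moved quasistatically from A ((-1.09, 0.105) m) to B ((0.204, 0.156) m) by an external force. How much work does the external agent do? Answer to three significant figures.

For quasistatic motion the external work equals the change in potential energy: W_ext = qΔV = q(V_B − V_A).
At A: distances to the source charges are 1.93 m, 1.59 m; V_A = Σ kqᵢ/rᵢ = -63.3 V.
At B: distances to the source charges are 0.632 m, 0.331 m; V_B = Σ kqᵢ/rᵢ = -282 V.
ΔV = V_B − V_A = -218 V.
W_ext = qΔV = (-5.95×10⁻⁹ C)(-218 V) = 1.30×10⁻⁶ J.

1.30×10⁻⁶ J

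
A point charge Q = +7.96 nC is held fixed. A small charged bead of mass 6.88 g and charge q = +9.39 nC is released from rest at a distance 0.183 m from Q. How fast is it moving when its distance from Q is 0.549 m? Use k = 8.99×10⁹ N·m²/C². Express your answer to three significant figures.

0.0267 m/s

Only the electrostatic force acts, so mechanical energy is conserved: ½mv² = U₁ − U₂ = kQq(1/r₁ − 1/r₂).
U₁ − U₂ = (8.99×10⁹ N·m²/C²)(7.96×10⁻⁹ C)(9.39×10⁻⁹ C)(1/0.183 − 1/0.549) = 2.45×10⁻⁶ J.
v = √(2·2.45×10⁻⁶/6.88×10⁻³) = 0.0267 m/s.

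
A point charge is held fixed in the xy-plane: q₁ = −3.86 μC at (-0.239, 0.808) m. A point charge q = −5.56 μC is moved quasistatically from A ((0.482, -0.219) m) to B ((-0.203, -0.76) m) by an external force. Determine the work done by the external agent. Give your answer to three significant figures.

For quasistatic motion the external work equals the change in potential energy: W_ext = qΔV = q(V_B − V_A).
At A: distance to the source charge is 1.25 m; V_A = kq₁/r = -2.77×10⁴ V.
At B: distance to the source charge is 1.57 m; V_B = kq₁/r = -2.21×10⁴ V.
ΔV = V_B − V_A = 5530 V.
W_ext = qΔV = (-5.56×10⁻⁶ C)(5530 V) = -0.0307 J.

-0.0307 J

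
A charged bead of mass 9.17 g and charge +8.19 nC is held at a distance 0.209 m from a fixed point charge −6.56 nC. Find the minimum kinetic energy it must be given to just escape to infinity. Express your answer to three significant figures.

To just escape, total mechanical energy must reach zero at infinity: ½mv²_min + U = 0, so ½mv²_min = −U = |kQq|/r.
|U| = |kQq|/r = (8.99×10⁹ N·m²/C²)(6.56×10⁻⁹)(8.19×10⁻⁹)/(0.209) = 2.31×10⁻⁶ J.

2.31×10⁻⁶ J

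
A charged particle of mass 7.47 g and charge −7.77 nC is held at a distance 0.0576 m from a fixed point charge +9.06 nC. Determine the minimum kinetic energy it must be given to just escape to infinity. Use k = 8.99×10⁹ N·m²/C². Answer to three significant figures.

1.10×10⁻⁵ J

To just escape, total mechanical energy must reach zero at infinity: ½mv²_min + U = 0, so ½mv²_min = −U = |kQq|/r.
|U| = |kQq|/r = (8.99×10⁹ N·m²/C²)(9.06×10⁻⁹)(7.77×10⁻⁹)/(0.0576) = 1.10×10⁻⁵ J.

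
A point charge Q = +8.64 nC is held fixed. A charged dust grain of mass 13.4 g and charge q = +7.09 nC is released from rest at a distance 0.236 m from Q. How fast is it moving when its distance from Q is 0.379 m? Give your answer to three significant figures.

Only the electrostatic force acts, so mechanical energy is conserved: ½mv² = U₁ − U₂ = kQq(1/r₁ − 1/r₂).
U₁ − U₂ = (8.99×10⁹ N·m²/C²)(8.64×10⁻⁹ C)(7.09×10⁻⁹ C)(1/0.236 − 1/0.379) = 8.80×10⁻⁷ J.
v = √(2·8.80×10⁻⁷/0.0134) = 0.0115 m/s.

0.0115 m/s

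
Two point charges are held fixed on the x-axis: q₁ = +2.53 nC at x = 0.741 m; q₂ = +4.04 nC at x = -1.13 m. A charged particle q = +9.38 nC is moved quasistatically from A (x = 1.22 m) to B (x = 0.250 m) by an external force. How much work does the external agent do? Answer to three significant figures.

9.10×10⁻⁸ J

For quasistatic motion the external work equals the change in potential energy: W_ext = qΔV = q(V_B − V_A).
At A: distances to the source charges are 0.479 m, 2.35 m; V_A = Σ kqᵢ/rᵢ = 62.9 V.
At B: distances to the source charges are 0.491 m, 1.38 m; V_B = Σ kqᵢ/rᵢ = 72.6 V.
ΔV = V_B − V_A = 9.70 V.
W_ext = qΔV = (9.38×10⁻⁹ C)(9.70 V) = 9.10×10⁻⁸ J.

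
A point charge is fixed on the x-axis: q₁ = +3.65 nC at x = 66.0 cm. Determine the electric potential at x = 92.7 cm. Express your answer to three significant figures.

123 V

The total potential is the scalar sum of each charge's contribution, V = Σ kqᵢ/rᵢ.
V = k[(3.65×10⁻⁹)/(0.267)] = 123 V.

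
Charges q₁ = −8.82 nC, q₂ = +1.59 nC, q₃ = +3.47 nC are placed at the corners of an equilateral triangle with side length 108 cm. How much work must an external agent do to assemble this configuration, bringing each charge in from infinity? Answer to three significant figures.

-3.26×10⁻⁷ J

The assembly work is the sum of pairwise potential energies, U = Σ_{i<j} kqᵢqⱼ/rᵢⱼ.
All three pair separations equal the side length, 1.08 m.
U = (-1.17×10⁻⁷) + (-2.55×10⁻⁷) + (4.59×10⁻⁸) = -3.26×10⁻⁷ J.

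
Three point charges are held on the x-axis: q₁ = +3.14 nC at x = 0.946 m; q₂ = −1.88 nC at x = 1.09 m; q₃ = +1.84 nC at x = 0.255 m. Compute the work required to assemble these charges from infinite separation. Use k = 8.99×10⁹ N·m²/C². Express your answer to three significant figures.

-3.31×10⁻⁷ J

The assembly work is the sum of pairwise potential energies, U = Σ_{i<j} kqᵢqⱼ/rᵢⱼ.
Pair separations: r₁₂ = 0.144 m, r₁₃ = 0.691 m, r₂₃ = 0.835 m.
U = (-3.69×10⁻⁷) + (7.52×10⁻⁸) + (-3.72×10⁻⁸) = -3.31×10⁻⁷ J.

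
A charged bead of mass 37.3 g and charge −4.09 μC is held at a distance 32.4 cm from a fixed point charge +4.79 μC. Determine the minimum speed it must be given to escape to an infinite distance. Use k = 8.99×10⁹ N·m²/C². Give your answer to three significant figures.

5.40 m/s

To just escape, total mechanical energy must reach zero at infinity: ½mv²_min + U = 0, so ½mv²_min = −U = |kQq|/r.
|U| = |kQq|/r = (8.99×10⁹ N·m²/C²)(4.79×10⁻⁶)(4.09×10⁻⁶)/(0.324) = 0.544 J.
v_min = √(2|U|/m) = √(2·0.544/0.0373) = 5.40 m/s.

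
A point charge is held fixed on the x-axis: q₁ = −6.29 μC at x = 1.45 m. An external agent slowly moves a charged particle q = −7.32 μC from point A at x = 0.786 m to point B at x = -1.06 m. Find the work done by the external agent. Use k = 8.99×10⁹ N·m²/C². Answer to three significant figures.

For quasistatic motion the external work equals the change in potential energy: W_ext = qΔV = q(V_B − V_A).
At A: distance to the source charge is 0.664 m; V_A = kq₁/r = -8.52×10⁴ V.
At B: distance to the source charge is 2.51 m; V_B = kq₁/r = -2.25×10⁴ V.
ΔV = V_B − V_A = 6.26×10⁴ V.
W_ext = qΔV = (-7.32×10⁻⁶ C)(6.26×10⁴ V) = -0.458 J.

-0.458 J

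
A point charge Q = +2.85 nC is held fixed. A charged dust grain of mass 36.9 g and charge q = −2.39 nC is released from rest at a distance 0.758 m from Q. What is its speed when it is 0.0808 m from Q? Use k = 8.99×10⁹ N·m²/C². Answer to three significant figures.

Only the electrostatic force acts, so mechanical energy is conserved: ½mv² = U₁ − U₂ = kQq(1/r₁ − 1/r₂).
U₁ − U₂ = (8.99×10⁹ N·m²/C²)(2.85×10⁻⁹ C)(-2.39×10⁻⁹ C)(1/0.758 − 1/0.0808) = 6.77×10⁻⁷ J.
v = √(2·6.77×10⁻⁷/0.0369) = 6.06×10⁻³ m/s.

6.06×10⁻³ m/s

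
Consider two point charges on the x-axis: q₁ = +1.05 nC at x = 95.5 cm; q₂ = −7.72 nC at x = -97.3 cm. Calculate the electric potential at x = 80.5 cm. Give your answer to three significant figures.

23.9 V

The total potential is the scalar sum of each charge's contribution, V = Σ kqᵢ/rᵢ.
Distances from the field point to each charge: r₁ = 0.150 m, r₂ = 1.78 m.
V = k[(1.05×10⁻⁹)/(0.150) + (-7.72×10⁻⁹)/(1.78)] = 23.9 V.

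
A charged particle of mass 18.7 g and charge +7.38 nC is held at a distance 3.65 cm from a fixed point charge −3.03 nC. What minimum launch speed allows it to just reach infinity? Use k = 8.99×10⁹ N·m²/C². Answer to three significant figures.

To just escape, total mechanical energy must reach zero at infinity: ½mv²_min + U = 0, so ½mv²_min = −U = |kQq|/r.
|U| = |kQq|/r = (8.99×10⁹ N·m²/C²)(3.03×10⁻⁹)(7.38×10⁻⁹)/(0.0365) = 5.51×10⁻⁶ J.
v_min = √(2|U|/m) = √(2·5.51×10⁻⁶/0.0187) = 0.0243 m/s.

0.0243 m/s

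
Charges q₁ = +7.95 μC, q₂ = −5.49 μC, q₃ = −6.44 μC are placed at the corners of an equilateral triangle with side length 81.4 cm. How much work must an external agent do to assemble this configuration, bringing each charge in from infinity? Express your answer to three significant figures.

-0.657 J

The work to assemble the configuration equals its total potential energy, U = Σ kqᵢqⱼ/rᵢⱼ over all pairs.
All three pair separations equal the side length, 0.814 m.
U = (-0.482) + (-0.565) + (0.390) = -0.657 J.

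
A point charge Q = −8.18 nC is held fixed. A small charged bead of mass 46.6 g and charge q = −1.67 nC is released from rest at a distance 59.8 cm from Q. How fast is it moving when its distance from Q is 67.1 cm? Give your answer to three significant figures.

9.79×10⁻⁴ m/s

Only the electrostatic force acts, so mechanical energy is conserved: ½mv² = U₁ − U₂ = kQq(1/r₁ − 1/r₂).
U₁ − U₂ = (8.99×10⁹ N·m²/C²)(-8.18×10⁻⁹ C)(-1.67×10⁻⁹ C)(1/0.598 − 1/0.671) = 2.23×10⁻⁸ J.
v = √(2·2.23×10⁻⁸/0.0466) = 9.79×10⁻⁴ m/s.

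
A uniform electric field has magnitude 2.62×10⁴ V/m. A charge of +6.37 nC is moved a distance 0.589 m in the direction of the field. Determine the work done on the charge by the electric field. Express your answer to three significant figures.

The potential change for a displacement 0.589 m in the direction of the field is ΔV = −Ed = -1.54×10⁴ V.
W_field = −qΔV = 9.83×10⁻⁵ J.

9.83×10⁻⁵ J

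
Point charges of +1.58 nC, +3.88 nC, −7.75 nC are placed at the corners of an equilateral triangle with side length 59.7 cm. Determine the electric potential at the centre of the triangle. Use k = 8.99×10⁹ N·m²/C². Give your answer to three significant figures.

The total potential is the scalar sum of each charge's contribution, V = Σ kqᵢ/rᵢ.
The distance from each vertex to the centroid is a/√3 = 0.345 m.
V = k[(1.58×10⁻⁹)/(0.345) + (3.88×10⁻⁹)/(0.345) + (-7.75×10⁻⁹)/(0.345)] = -59.7 V.

-59.7 V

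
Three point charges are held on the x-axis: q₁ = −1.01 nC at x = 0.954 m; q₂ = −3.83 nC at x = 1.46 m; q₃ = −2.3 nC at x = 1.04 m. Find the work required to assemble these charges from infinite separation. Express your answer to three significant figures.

The assembly work is the sum of pairwise potential energies, U = Σ_{i<j} kqᵢqⱼ/rᵢⱼ.
Pair separations: r₁₂ = 0.506 m, r₁₃ = 0.0860 m, r₂₃ = 0.420 m.
U = (6.87×10⁻⁸) + (2.43×10⁻⁷) + (1.89×10⁻⁷) = 5.00×10⁻⁷ J.

5.00×10⁻⁷ J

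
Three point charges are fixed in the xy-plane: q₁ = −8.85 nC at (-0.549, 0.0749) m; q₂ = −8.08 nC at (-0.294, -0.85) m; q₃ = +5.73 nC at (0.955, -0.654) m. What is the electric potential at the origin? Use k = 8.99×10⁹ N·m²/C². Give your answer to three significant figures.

-180 V

Electric potential is a scalar, so the contributions from each charge add algebraically: V = Σ kqᵢ/rᵢ.
Distances from the field point to each charge: r₁ = 0.554 m, r₂ = 0.899 m, r₃ = 1.16 m.
V = k[(-8.85×10⁻⁹)/(0.554) + (-8.08×10⁻⁹)/(0.899) + (5.73×10⁻⁹)/(1.16)] = -180 V.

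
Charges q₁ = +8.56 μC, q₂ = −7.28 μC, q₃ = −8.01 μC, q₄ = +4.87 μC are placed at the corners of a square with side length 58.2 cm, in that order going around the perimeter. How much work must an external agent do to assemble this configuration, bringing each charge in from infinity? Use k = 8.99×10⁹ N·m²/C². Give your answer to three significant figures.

-1.16 J

The work to assemble the configuration equals its total potential energy, U = Σ kqᵢqⱼ/rᵢⱼ over all pairs.
The four side pairs have separation 0.582 m and the two diagonal pairs 0.823 m.
Summing all 6 pair terms gives U = -1.16 J.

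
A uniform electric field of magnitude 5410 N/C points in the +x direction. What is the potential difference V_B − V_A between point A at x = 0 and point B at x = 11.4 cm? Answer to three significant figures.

In a uniform field, potential decreases in the direction of E: V_B − V_A = −E·Δx.
V_B − V_A = −(5410 V/m)(0.114 m) = -617 V.

-617 V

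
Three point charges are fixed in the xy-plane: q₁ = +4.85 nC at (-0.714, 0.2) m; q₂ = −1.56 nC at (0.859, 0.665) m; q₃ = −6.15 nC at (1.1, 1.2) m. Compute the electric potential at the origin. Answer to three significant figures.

The total potential is the scalar sum of each charge's contribution, V = Σ kqᵢ/rᵢ.
Distances from the field point to each charge: r₁ = 0.741 m, r₂ = 1.09 m, r₃ = 1.63 m.
V = k[(4.85×10⁻⁹)/(0.741) + (-1.56×10⁻⁹)/(1.09) + (-6.15×10⁻⁹)/(1.63)] = 11.9 V.

11.9 V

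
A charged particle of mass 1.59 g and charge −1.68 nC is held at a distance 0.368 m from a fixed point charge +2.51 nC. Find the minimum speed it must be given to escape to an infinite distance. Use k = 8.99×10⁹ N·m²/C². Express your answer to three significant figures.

To just escape, total mechanical energy must reach zero at infinity: ½mv²_min + U = 0, so ½mv²_min = −U = |kQq|/r.
|U| = |kQq|/r = (8.99×10⁹ N·m²/C²)(2.51×10⁻⁹)(1.68×10⁻⁹)/(0.368) = 1.03×10⁻⁷ J.
v_min = √(2|U|/m) = √(2·1.03×10⁻⁷/1.59×10⁻³) = 0.0114 m/s.

0.0114 m/s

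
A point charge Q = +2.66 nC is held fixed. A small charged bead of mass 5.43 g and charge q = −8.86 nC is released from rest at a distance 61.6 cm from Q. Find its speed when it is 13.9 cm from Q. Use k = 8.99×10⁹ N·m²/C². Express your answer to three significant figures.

0.0209 m/s

Only the electrostatic force acts, so mechanical energy is conserved: ½mv² = U₁ − U₂ = kQq(1/r₁ − 1/r₂).
U₁ − U₂ = (8.99×10⁹ N·m²/C²)(2.66×10⁻⁹ C)(-8.86×10⁻⁹ C)(1/0.616 − 1/0.139) = 1.18×10⁻⁶ J.
v = √(2·1.18×10⁻⁶/5.43×10⁻³) = 0.0209 m/s.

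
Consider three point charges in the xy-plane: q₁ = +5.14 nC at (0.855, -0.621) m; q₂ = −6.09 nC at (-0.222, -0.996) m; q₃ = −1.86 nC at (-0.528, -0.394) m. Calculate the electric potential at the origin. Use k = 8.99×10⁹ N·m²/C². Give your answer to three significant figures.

The total potential is the scalar sum of each charge's contribution, V = Σ kqᵢ/rᵢ.
Distances from the field point to each charge: r₁ = 1.06 m, r₂ = 1.02 m, r₃ = 0.659 m.
V = k[(5.14×10⁻⁹)/(1.06) + (-6.09×10⁻⁹)/(1.02) + (-1.86×10⁻⁹)/(0.659)] = -35.3 V.

-35.3 V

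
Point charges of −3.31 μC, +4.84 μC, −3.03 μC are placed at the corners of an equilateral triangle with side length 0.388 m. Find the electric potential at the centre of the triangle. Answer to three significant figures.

Electric potential is a scalar, so the contributions from each charge add algebraically: V = Σ kqᵢ/rᵢ.
The distance from each vertex to the centroid is a/√3 = 0.224 m.
V = k[(-3.31×10⁻⁶)/(0.224) + (4.84×10⁻⁶)/(0.224) + (-3.03×10⁻⁶)/(0.224)] = -6.02×10⁴ V.

-6.02×10⁴ V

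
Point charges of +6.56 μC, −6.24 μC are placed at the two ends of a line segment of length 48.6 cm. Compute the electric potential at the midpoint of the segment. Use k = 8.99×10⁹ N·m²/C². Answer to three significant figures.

1.18×10⁴ V

The total potential is the scalar sum of each charge's contribution, V = Σ kqᵢ/rᵢ.
Each charge is 0.243 m from the midpoint.
V = k[(6.56×10⁻⁶)/(0.243) + (-6.24×10⁻⁶)/(0.243)] = 1.18×10⁴ V.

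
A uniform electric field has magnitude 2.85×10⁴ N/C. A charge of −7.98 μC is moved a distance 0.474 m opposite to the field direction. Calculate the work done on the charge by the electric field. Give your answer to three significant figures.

The potential change for a displacement 0.474 m opposite to the field direction is ΔV = +Ed = 1.35×10⁴ V.
W_field = −qΔV = 0.108 J.

0.108 J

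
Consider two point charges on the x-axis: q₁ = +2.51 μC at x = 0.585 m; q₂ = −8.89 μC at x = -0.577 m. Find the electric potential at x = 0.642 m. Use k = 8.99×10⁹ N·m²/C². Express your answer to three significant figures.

The total potential is the scalar sum of each charge's contribution, V = Σ kqᵢ/rᵢ.
Distances from the field point to each charge: r₁ = 0.0570 m, r₂ = 1.22 m.
V = k[(2.51×10⁻⁶)/(0.0570) + (-8.89×10⁻⁶)/(1.22)] = 3.30×10⁵ V.

3.30×10⁵ V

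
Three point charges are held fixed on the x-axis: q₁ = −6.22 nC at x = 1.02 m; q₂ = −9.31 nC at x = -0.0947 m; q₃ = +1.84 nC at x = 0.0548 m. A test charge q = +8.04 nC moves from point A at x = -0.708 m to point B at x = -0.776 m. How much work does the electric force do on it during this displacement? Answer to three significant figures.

The work done by the electric force is W_field = −ΔU = −q(V_B − V_A) = q(V_A − V_B).
At A: distances to the source charges are 1.73 m, 0.613 m, 0.763 m; V_A = Σ kqᵢ/rᵢ = -147 V.
At B: distances to the source charges are 1.80 m, 0.681 m, 0.831 m; V_B = Σ kqᵢ/rᵢ = -134 V.
ΔV = V_B − V_A = 13.1 V.
W_field = −qΔV = −(8.04×10⁻⁹ C)(13.1 V) = -1.05×10⁻⁷ J.

-1.05×10⁻⁷ J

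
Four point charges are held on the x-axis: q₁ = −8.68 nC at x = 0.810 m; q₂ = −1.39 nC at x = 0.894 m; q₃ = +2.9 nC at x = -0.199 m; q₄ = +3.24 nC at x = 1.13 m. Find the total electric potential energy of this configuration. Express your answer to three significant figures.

The assembly work is the sum of pairwise potential energies, U = Σ_{i<j} kqᵢqⱼ/rᵢⱼ.
Pair separations: r₁₂ = 0.0840 m, r₁₃ = 1.01 m, r₁₄ = 0.320 m, r₂₃ = 1.09 m, r₂₄ = 0.236 m, r₃₄ = 1.33 m.
Summing all 6 pair terms gives U = 1.36×10⁻⁷ J.

1.36×10⁻⁷ J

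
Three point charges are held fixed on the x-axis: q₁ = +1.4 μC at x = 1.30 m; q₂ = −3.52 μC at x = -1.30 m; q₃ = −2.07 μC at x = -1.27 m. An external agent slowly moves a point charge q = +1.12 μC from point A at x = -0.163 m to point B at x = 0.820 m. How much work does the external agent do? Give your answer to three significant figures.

For quasistatic motion the external work equals the change in potential energy: W_ext = qΔV = q(V_B − V_A).
At A: distances to the source charges are 1.46 m, 1.14 m, 1.11 m; V_A = Σ kqᵢ/rᵢ = -3.60×10⁴ V.
At B: distances to the source charges are 0.480 m, 2.12 m, 2.09 m; V_B = Σ kqᵢ/rᵢ = 2390 V.
ΔV = V_B − V_A = 3.84×10⁴ V.
W_ext = qΔV = (1.12×10⁻⁶ C)(3.84×10⁴ V) = 0.0430 J.

0.0430 J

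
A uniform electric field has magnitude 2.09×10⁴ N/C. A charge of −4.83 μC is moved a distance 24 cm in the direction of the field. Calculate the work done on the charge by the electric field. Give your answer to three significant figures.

The potential change for a displacement 24 cm in the direction of the field is ΔV = −Ed = -5020 V.
W_field = −qΔV = -0.0242 J.

-0.0242 J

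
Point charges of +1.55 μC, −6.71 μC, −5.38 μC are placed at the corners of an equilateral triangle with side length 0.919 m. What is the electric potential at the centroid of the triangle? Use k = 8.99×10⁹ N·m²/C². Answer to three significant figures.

Electric potential is a scalar, so the contributions from each charge add algebraically: V = Σ kqᵢ/rᵢ.
The distance from each vertex to the centroid is a/√3 = 0.531 m.
V = k[(1.55×10⁻⁶)/(0.531) + (-6.71×10⁻⁶)/(0.531) + (-5.38×10⁻⁶)/(0.531)] = -1.79×10⁵ V.

-1.79×10⁵ V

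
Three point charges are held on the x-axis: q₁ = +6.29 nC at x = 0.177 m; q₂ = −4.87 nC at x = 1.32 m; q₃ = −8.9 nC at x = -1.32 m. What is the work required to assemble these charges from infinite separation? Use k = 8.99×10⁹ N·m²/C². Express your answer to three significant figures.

-4.30×10⁻⁷ J

The assembly work is the sum of pairwise potential energies, U = Σ_{i<j} kqᵢqⱼ/rᵢⱼ.
Pair separations: r₁₂ = 1.14 m, r₁₃ = 1.50 m, r₂₃ = 2.64 m.
U = (-2.41×10⁻⁷) + (-3.36×10⁻⁷) + (1.48×10⁻⁷) = -4.30×10⁻⁷ J.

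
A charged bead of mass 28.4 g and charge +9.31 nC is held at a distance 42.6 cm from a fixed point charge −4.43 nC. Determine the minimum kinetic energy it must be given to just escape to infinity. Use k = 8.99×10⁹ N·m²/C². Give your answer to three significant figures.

8.70×10⁻⁷ J

To just escape, total mechanical energy must reach zero at infinity: ½mv²_min + U = 0, so ½mv²_min = −U = |kQq|/r.
|U| = |kQq|/r = (8.99×10⁹ N·m²/C²)(4.43×10⁻⁹)(9.31×10⁻⁹)/(0.426) = 8.70×10⁻⁷ J.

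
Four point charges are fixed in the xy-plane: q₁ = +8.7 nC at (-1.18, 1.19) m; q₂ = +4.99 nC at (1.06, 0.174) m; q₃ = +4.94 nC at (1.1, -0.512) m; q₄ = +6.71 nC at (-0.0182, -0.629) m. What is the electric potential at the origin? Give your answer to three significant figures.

221 V

The total potential is the scalar sum of each charge's contribution, V = Σ kqᵢ/rᵢ.
Distances from the field point to each charge: r₁ = 1.68 m, r₂ = 1.07 m, r₃ = 1.21 m, r₄ = 0.629 m.
V = k[(8.70×10⁻⁹)/(1.68) + (4.99×10⁻⁹)/(1.07) + (4.94×10⁻⁹)/(1.21) + (6.71×10⁻⁹)/(0.629)] = 221 V.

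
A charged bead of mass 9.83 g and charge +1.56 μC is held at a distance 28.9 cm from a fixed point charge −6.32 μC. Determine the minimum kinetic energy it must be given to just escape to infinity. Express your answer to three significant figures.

To just escape, total mechanical energy must reach zero at infinity: ½mv²_min + U = 0, so ½mv²_min = −U = |kQq|/r.
|U| = |kQq|/r = (8.99×10⁹ N·m²/C²)(6.32×10⁻⁶)(1.56×10⁻⁶)/(0.289) = 0.307 J.

0.307 J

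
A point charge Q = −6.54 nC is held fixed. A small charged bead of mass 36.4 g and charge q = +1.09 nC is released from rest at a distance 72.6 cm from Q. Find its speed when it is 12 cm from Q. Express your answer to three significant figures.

Only the electrostatic force acts, so mechanical energy is conserved: ½mv² = U₁ − U₂ = kQq(1/r₁ − 1/r₂).
U₁ − U₂ = (8.99×10⁹ N·m²/C²)(-6.54×10⁻⁹ C)(1.09×10⁻⁹ C)(1/0.726 − 1/0.120) = 4.46×10⁻⁷ J.
v = √(2·4.46×10⁻⁷/0.0364) = 4.95×10⁻³ m/s.

4.95×10⁻³ m/s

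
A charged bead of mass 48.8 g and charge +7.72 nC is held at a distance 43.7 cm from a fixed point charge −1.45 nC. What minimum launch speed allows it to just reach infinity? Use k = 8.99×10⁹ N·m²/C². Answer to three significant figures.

3.07×10⁻³ m/s

To just escape, total mechanical energy must reach zero at infinity: ½mv²_min + U = 0, so ½mv²_min = −U = |kQq|/r.
|U| = |kQq|/r = (8.99×10⁹ N·m²/C²)(1.45×10⁻⁹)(7.72×10⁻⁹)/(0.437) = 2.30×10⁻⁷ J.
v_min = √(2|U|/m) = √(2·2.30×10⁻⁷/0.0488) = 3.07×10⁻³ m/s.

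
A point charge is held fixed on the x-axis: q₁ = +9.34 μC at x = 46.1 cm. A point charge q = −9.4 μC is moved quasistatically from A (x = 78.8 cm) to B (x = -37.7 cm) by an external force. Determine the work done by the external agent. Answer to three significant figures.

1.47 J

For quasistatic motion the external work equals the change in potential energy: W_ext = qΔV = q(V_B − V_A).
At A: distance to the source charge is 0.327 m; V_A = kq₁/r = 2.57×10⁵ V.
At B: distance to the source charge is 0.838 m; V_B = kq₁/r = 1.00×10⁵ V.
ΔV = V_B − V_A = -1.57×10⁵ V.
W_ext = qΔV = (-9.40×10⁻⁶ C)(-1.57×10⁵ V) = 1.47 J.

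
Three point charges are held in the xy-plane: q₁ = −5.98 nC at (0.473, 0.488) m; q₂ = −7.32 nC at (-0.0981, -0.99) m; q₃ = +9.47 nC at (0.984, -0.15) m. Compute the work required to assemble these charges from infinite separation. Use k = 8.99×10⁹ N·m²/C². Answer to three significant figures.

The assembly work is the sum of pairwise potential energies, U = Σ_{i<j} kqᵢqⱼ/rᵢⱼ.
Pair separations: r₁₂ = 1.58 m, r₁₃ = 0.817 m, r₂₃ = 1.37 m.
U = (2.48×10⁻⁷) + (-6.23×10⁻⁷) + (-4.55×10⁻⁷) = -8.29×10⁻⁷ J.

-8.29×10⁻⁷ J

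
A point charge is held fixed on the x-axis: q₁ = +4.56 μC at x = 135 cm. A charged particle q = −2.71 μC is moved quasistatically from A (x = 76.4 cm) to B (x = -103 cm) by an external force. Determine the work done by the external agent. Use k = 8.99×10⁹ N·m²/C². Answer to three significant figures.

0.143 J

For quasistatic motion the external work equals the change in potential energy: W_ext = qΔV = q(V_B − V_A).
At A: distance to the source charge is 0.586 m; V_A = kq₁/r = 7.00×10⁴ V.
At B: distance to the source charge is 2.38 m; V_B = kq₁/r = 1.72×10⁴ V.
ΔV = V_B − V_A = -5.27×10⁴ V.
W_ext = qΔV = (-2.71×10⁻⁶ C)(-5.27×10⁴ V) = 0.143 J.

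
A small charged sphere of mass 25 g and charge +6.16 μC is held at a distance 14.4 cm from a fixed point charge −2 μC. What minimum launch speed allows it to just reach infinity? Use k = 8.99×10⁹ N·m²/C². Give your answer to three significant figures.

7.84 m/s

To just escape, total mechanical energy must reach zero at infinity: ½mv²_min + U = 0, so ½mv²_min = −U = |kQq|/r.
|U| = |kQq|/r = (8.99×10⁹ N·m²/C²)(2.00×10⁻⁶)(6.16×10⁻⁶)/(0.144) = 0.769 J.
v_min = √(2|U|/m) = √(2·0.769/0.0250) = 7.84 m/s.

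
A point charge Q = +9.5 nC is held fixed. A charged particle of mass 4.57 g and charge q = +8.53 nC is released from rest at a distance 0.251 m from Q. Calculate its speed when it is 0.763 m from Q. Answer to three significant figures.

Only the electrostatic force acts, so mechanical energy is conserved: ½mv² = U₁ − U₂ = kQq(1/r₁ − 1/r₂).
U₁ − U₂ = (8.99×10⁹ N·m²/C²)(9.50×10⁻⁹ C)(8.53×10⁻⁹ C)(1/0.251 − 1/0.763) = 1.95×10⁻⁶ J.
v = √(2·1.95×10⁻⁶/4.57×10⁻³) = 0.0292 m/s.

0.0292 m/s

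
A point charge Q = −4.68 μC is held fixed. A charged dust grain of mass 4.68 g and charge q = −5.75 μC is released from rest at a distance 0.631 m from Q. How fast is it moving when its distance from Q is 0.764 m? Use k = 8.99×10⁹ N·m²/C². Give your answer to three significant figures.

Only the electrostatic force acts, so mechanical energy is conserved: ½mv² = U₁ − U₂ = kQq(1/r₁ − 1/r₂).
U₁ − U₂ = (8.99×10⁹ N·m²/C²)(-4.68×10⁻⁶ C)(-5.75×10⁻⁶ C)(1/0.631 − 1/0.764) = 0.0667 J.
v = √(2·0.0667/4.68×10⁻³) = 5.34 m/s.

5.34 m/s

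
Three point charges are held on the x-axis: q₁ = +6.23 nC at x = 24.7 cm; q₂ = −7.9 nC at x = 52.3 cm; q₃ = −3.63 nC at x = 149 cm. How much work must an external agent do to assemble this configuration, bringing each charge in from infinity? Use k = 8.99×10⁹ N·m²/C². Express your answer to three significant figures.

-1.50×10⁻⁶ J

The work to assemble the configuration equals its total potential energy, U = Σ kqᵢqⱼ/rᵢⱼ over all pairs.
Pair separations: r₁₂ = 0.276 m, r₁₃ = 1.24 m, r₂₃ = 0.967 m.
U = (-1.60×10⁻⁶) + (-1.64×10⁻⁷) + (2.67×10⁻⁷) = -1.50×10⁻⁶ J.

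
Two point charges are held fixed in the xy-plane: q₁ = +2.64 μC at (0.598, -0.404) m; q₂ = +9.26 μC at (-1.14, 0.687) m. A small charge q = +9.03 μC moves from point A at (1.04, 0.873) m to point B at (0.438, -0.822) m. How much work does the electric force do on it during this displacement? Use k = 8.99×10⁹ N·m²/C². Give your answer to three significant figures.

-0.321 J

The work done by the electric force is W_field = −ΔU = −q(V_B − V_A) = q(V_A − V_B).
At A: distances to the source charges are 1.35 m, 2.19 m; V_A = Σ kqᵢ/rᵢ = 5.56×10⁴ V.
At B: distances to the source charges are 0.448 m, 2.18 m; V_B = Σ kqᵢ/rᵢ = 9.12×10⁴ V.
ΔV = V_B − V_A = 3.55×10⁴ V.
W_field = −qΔV = −(9.03×10⁻⁶ C)(3.55×10⁴ V) = -0.321 J.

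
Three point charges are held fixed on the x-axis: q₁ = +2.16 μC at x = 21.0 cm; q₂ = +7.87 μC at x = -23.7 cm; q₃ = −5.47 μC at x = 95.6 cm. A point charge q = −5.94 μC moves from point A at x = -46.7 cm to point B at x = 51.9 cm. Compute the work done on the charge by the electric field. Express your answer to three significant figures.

-1.53 J

The work done by the electric force is W_field = −ΔU = −q(V_B − V_A) = q(V_A − V_B).
At A: distances to the source charges are 0.677 m, 0.230 m, 1.42 m; V_A = Σ kqᵢ/rᵢ = 3.02×10⁵ V.
At B: distances to the source charges are 0.309 m, 0.756 m, 0.437 m; V_B = Σ kqᵢ/rᵢ = 4.39×10⁴ V.
ΔV = V_B − V_A = -2.58×10⁵ V.
W_field = −qΔV = −(-5.94×10⁻⁶ C)(-2.58×10⁵ V) = -1.53 J.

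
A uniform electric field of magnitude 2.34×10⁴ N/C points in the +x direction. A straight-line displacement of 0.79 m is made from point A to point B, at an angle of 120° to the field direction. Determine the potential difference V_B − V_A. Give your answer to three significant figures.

9240 V

Only the component of displacement along E changes the potential: ΔV = −E·d·cosθ.
ΔV = −(2.34×10⁴ V/m)(0.790 m)cos120° = 9240 V.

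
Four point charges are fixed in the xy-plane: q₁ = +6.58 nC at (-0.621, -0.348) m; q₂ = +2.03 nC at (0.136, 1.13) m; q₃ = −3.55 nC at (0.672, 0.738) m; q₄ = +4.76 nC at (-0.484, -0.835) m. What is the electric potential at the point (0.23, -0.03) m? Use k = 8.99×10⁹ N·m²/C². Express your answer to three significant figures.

The total potential is the scalar sum of each charge's contribution, V = Σ kqᵢ/rᵢ.
Distances from the field point to each charge: r₁ = 0.908 m, r₂ = 1.16 m, r₃ = 0.886 m, r₄ = 1.08 m.
V = k[(6.58×10⁻⁹)/(0.908) + (2.03×10⁻⁹)/(1.16) + (-3.55×10⁻⁹)/(0.886) + (4.76×10⁻⁹)/(1.08)] = 84.5 V.

84.5 V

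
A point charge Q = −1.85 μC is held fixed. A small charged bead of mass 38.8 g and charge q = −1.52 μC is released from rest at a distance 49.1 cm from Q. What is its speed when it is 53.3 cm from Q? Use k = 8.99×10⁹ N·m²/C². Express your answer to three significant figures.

Only the electrostatic force acts, so mechanical energy is conserved: ½mv² = U₁ − U₂ = kQq(1/r₁ − 1/r₂).
U₁ − U₂ = (8.99×10⁹ N·m²/C²)(-1.85×10⁻⁶ C)(-1.52×10⁻⁶ C)(1/0.491 − 1/0.533) = 4.06×10⁻³ J.
v = √(2·4.06×10⁻³/0.0388) = 0.457 m/s.

0.457 m/s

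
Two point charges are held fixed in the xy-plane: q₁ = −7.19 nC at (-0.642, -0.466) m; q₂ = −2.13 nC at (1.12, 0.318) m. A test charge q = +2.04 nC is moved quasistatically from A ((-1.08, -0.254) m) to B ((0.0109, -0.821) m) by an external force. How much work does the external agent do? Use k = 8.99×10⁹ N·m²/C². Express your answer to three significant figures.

For quasistatic motion the external work equals the change in potential energy: W_ext = qΔV = q(V_B − V_A).
At A: distances to the source charges are 0.487 m, 2.27 m; V_A = Σ kqᵢ/rᵢ = -141 V.
At B: distances to the source charges are 0.743 m, 1.59 m; V_B = Σ kqᵢ/rᵢ = -99.0 V.
ΔV = V_B − V_A = 42.2 V.
W_ext = qΔV = (2.04×10⁻⁹ C)(42.2 V) = 8.62×10⁻⁸ J.

8.62×10⁻⁸ J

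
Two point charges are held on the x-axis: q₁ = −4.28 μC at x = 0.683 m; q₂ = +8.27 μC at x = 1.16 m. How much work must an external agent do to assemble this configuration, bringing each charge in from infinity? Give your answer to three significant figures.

The work to assemble the configuration equals its total potential energy, U = Σ kqᵢqⱼ/rᵢⱼ over all pairs.
Pair separations: r₁₂ = 0.477 m.
U = (-0.667) = -0.667 J.

-0.667 J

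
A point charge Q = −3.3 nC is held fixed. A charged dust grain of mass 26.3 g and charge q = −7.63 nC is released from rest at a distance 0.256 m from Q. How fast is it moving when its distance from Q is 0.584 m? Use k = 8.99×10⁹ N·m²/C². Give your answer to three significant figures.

6.15×10⁻³ m/s

Only the electrostatic force acts, so mechanical energy is conserved: ½mv² = U₁ − U₂ = kQq(1/r₁ − 1/r₂).
U₁ − U₂ = (8.99×10⁹ N·m²/C²)(-3.30×10⁻⁹ C)(-7.63×10⁻⁹ C)(1/0.256 − 1/0.584) = 4.97×10⁻⁷ J.
v = √(2·4.97×10⁻⁷/0.0263) = 6.15×10⁻³ m/s.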